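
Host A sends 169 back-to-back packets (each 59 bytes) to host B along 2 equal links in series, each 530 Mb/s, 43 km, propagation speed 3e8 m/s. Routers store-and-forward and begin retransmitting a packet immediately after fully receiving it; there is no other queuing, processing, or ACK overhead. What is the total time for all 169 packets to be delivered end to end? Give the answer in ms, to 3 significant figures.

Per-hop transmission t_tx = L/R = 472/530000000 = 0.000890566 ms.
Per-hop propagation t_prop = 43000/300000000 = 0.143333 ms.
Pipeline fill: first packet needs 2·t_tx to clear all hops; remaining 168 packets each add one t_tx.
Total = (2+169-1)·t_tx + 2·t_prop = 170·0.000890566 + 2·0.143333 = 0.438 ms.

0.438 ms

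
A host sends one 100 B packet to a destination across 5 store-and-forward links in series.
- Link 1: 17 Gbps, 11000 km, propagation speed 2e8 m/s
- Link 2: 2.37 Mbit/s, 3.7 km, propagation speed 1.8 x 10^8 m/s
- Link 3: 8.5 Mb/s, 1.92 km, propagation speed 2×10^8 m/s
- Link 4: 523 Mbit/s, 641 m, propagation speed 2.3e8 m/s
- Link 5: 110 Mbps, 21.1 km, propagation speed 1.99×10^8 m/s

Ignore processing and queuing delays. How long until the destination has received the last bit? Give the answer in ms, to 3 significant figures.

L = 100 × 8 = 800 bits.
Transmission delays (L/R per hop): 4.70588e-05, 0.337553, 0.0941176, 0.00152964, 0.00727273 ms; sum = 0.44052 ms.
Propagation delays (d/s per hop): 55, 0.0205556, 0.0096, 0.00278696, 0.10603 ms; sum = 55.139 ms.
End-to-end = 55.6 ms.

55.6 ms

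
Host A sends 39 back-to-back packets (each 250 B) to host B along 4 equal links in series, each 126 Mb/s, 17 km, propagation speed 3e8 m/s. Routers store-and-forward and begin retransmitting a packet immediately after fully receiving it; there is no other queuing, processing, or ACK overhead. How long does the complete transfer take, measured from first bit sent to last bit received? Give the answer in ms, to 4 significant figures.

0.8933 ms

Per-hop transmission t_tx = L/R = 2000/126000000 = 0.015873 ms.
Per-hop propagation t_prop = 17000/300000000 = 0.0566667 ms.
Pipeline fill: first packet needs 4·t_tx to clear all hops; remaining 38 packets each add one t_tx.
Total = (4+39-1)·t_tx + 4·t_prop = 42·0.015873 + 4·0.0566667 = 0.8933 ms.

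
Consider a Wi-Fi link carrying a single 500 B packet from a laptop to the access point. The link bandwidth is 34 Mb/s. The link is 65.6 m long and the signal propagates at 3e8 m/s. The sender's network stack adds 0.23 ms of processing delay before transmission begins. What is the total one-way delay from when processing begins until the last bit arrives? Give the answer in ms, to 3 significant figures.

0.348 ms

L = 500 × 8 = 4000 bits.
Transmission delay = L/R = 4000 / 34000000 = 0.117647 ms.
Propagation delay = d/s = 65.6 m / 300000000 m/s = 0.000218667 ms.
Plus processing delay 0.23 ms = 0.23 ms.
Total = 0.348 ms.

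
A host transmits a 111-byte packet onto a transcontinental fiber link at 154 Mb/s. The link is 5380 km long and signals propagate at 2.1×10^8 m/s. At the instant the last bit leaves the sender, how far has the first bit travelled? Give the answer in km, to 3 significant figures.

1.21 km

t_tx = L/R = 888/154000000 = 5.76623e-06 s.
Distance = s × t_tx = 210000000 × 5.76623e-06 = 1.21 km.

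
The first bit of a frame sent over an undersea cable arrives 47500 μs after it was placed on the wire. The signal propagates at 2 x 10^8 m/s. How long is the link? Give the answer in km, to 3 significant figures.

9500 km

d = s × t_prop = 200000000 × 0.0475 = 9500 km.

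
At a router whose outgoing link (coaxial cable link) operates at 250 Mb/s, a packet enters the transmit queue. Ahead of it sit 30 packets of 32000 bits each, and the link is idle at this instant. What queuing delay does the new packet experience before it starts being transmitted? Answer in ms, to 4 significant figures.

Each queued packet: L/R = 32000/250000000 = 0.128 ms.
30 queued → 3.84 ms.
Queuing delay = 3.840 ms.

3.840 ms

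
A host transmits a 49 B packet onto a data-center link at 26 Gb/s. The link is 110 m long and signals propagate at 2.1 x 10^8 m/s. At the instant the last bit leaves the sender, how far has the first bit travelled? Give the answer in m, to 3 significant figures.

t_tx = L/R = 392/26000000000 = 1.50769e-08 s.
Distance = s × t_tx = 210000000 × 1.50769e-08 = 3.17 m.

3.17 m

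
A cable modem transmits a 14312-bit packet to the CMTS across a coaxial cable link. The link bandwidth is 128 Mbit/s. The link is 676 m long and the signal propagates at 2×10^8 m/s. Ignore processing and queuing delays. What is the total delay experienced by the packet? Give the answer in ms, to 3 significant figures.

Transmission delay = L/R = 14312 / 128000000 = 0.111813 ms.
Propagation delay = d/s = 676 m / 200000000 m/s = 0.00338 ms.
Total = 0.115 ms.

0.115 ms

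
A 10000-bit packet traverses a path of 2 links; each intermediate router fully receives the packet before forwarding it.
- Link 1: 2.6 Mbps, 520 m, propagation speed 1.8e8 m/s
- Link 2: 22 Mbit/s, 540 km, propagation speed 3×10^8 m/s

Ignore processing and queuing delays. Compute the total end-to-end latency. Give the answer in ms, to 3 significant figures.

Transmission delays (L/R per hop): 3.84615, 0.454545 ms; sum = 4.3007 ms.
Propagation delays (d/s per hop): 0.00288889, 1.8 ms; sum = 1.80289 ms.
End-to-end = 6.10 ms.

6.10 ms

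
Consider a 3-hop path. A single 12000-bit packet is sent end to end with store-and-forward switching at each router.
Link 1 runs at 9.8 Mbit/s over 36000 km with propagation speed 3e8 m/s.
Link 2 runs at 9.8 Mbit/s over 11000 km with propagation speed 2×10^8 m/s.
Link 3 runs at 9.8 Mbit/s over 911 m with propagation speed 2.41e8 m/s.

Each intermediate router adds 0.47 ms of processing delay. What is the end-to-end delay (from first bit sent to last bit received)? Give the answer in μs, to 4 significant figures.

179600 μs

Transmission delay per hop = L/R = 12000/9800000 = 1224.49 μs; 3 hops → 3673.47 μs.
Propagation delays (d/s per hop): 120000, 55000, 3.78008 μs; sum = 175004 μs.
Processing at 2 router(s): 2 × 0.47 ms = 940 μs.
End-to-end = 179600 μs.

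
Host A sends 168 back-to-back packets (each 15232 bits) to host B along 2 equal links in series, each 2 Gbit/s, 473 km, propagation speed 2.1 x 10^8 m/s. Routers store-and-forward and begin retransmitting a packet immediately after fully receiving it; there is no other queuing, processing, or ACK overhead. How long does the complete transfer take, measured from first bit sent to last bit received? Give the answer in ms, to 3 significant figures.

Per-hop transmission t_tx = L/R = 15232/2000000000 = 0.007616 ms.
Per-hop propagation t_prop = 473000/210000000 = 2.25238 ms.
Pipeline fill: first packet needs 2·t_tx to clear all hops; remaining 167 packets each add one t_tx.
Total = (2+168-1)·t_tx + 2·t_prop = 169·0.007616 + 2·2.25238 = 5.79 ms.

5.79 ms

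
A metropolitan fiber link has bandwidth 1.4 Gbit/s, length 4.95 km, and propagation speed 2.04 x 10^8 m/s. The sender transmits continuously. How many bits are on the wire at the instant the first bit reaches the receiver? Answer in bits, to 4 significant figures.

33970 bits

Propagation delay = 4950 / 204000000 = 2.42647e-05 s.
BDP = R × t_prop = 1400000000 × 2.42647e-05 = 33970.6 bits.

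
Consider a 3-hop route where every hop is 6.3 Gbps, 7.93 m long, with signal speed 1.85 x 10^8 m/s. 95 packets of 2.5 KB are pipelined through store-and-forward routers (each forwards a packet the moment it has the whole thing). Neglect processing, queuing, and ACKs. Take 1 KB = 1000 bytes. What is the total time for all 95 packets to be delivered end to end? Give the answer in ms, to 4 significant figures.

Per-hop transmission t_tx = L/R = 20000/6300000000 = 0.0031746 ms.
Per-hop propagation t_prop = 7.93/185000000 = 4.28649e-05 ms.
Pipeline fill: first packet needs 3·t_tx to clear all hops; remaining 94 packets each add one t_tx.
Total = (3+95-1)·t_tx + 3·t_prop = 97·0.0031746 + 3·4.28649e-05 = 0.3081 ms.

0.3081 ms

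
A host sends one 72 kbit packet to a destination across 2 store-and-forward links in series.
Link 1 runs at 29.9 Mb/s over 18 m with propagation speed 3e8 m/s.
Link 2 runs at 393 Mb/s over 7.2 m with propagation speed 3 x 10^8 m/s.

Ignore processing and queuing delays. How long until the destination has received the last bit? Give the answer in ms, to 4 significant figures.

2.591 ms

L = 72000 bits.
Transmission delays (L/R per hop): 2.40803, 0.183206 ms; sum = 2.59123 ms.
Propagation delays (d/s per hop): 6e-05, 2.4e-05 ms; sum = 8.4e-05 ms.
End-to-end = 2.591 ms.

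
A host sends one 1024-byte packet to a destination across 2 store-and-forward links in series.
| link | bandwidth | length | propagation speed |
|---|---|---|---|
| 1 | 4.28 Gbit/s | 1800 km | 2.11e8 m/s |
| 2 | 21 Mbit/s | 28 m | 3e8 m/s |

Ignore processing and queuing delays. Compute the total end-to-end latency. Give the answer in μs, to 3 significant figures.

L = 1024 × 8 = 8192 bits.
Transmission delays (L/R per hop): 1.91402, 390.095 μs; sum = 392.009 μs.
Propagation delays (d/s per hop): 8530.81, 0.0933333 μs; sum = 8530.9 μs.
End-to-end = 8920 μs.

8920 μs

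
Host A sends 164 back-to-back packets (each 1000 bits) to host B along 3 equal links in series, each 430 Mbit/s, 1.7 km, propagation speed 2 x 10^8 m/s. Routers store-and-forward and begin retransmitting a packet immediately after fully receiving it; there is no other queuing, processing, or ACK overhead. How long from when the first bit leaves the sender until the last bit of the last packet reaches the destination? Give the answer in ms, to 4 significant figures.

Per-hop transmission t_tx = L/R = 1000/430000000 = 0.00232558 ms.
Per-hop propagation t_prop = 1700/200000000 = 0.0085 ms.
Pipeline fill: first packet needs 3·t_tx to clear all hops; remaining 163 packets each add one t_tx.
Total = (3+164-1)·t_tx + 3·t_prop = 166·0.00232558 + 3·0.0085 = 0.4115 ms.

0.4115 ms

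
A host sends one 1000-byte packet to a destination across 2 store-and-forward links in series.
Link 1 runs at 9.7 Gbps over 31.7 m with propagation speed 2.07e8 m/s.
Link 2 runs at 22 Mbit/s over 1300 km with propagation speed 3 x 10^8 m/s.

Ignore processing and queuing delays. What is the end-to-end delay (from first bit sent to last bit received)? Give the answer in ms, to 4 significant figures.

4.698 ms

L = 1000 × 8 = 8000 bits.
Transmission delays (L/R per hop): 0.000824742, 0.363636 ms; sum = 0.364461 ms.
Propagation delays (d/s per hop): 0.00015314, 4.33333 ms; sum = 4.33349 ms.
End-to-end = 4.698 ms.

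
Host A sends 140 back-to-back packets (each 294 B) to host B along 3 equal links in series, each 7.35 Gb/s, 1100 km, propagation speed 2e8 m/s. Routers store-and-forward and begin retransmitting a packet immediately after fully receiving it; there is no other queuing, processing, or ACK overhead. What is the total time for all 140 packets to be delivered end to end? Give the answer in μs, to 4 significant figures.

16550 μs

Per-hop transmission t_tx = L/R = 2352/7350000000 = 0.32 μs.
Per-hop propagation t_prop = 1100000/200000000 = 5500 μs.
Pipeline fill: first packet needs 3·t_tx to clear all hops; remaining 139 packets each add one t_tx.
Total = (3+140-1)·t_tx + 3·t_prop = 142·0.32 + 3·5500 = 16550 μs.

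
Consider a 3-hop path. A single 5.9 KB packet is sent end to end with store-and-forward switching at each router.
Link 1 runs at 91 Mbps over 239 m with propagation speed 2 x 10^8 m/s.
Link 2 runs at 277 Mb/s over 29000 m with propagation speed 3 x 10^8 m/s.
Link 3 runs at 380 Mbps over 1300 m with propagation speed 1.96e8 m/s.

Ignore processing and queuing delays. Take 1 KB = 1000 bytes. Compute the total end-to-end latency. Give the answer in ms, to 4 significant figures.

L = 47200 bits.
Transmission delays (L/R per hop): 0.518681, 0.170397, 0.124211 ms; sum = 0.813289 ms.
Propagation delays (d/s per hop): 0.001195, 0.0966667, 0.00663265 ms; sum = 0.104494 ms.
End-to-end = 0.9178 ms.

0.9178 ms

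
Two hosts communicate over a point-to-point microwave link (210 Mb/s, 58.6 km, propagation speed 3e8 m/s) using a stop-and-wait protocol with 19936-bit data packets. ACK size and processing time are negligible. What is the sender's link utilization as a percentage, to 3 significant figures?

19.5 %

t_tx = L/R = 19936/210000000 = 9.49333e-05 s.
t_prop = 58600/300000000 = 0.000195333 s; RTT = 0.000390667 s.
Cycle = t_tx + RTT = 0.0004856 s.
Utilization = t_tx / cycle = 9.49333e-05/0.0004856 = 19.5 %.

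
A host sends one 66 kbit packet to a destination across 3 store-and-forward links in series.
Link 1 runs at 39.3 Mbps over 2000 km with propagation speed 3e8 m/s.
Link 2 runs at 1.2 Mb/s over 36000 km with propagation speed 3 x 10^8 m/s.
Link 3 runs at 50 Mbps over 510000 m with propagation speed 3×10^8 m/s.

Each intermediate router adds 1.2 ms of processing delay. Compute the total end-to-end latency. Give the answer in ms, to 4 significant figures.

188.8 ms

L = 66000 bits.
Transmission delays (L/R per hop): 1.67939, 55, 1.32 ms; sum = 57.9994 ms.
Propagation delays (d/s per hop): 6.66667, 120, 1.7 ms; sum = 128.367 ms.
Processing at 2 router(s): 2 × 1.2 ms = 2.4 ms.
End-to-end = 188.8 ms.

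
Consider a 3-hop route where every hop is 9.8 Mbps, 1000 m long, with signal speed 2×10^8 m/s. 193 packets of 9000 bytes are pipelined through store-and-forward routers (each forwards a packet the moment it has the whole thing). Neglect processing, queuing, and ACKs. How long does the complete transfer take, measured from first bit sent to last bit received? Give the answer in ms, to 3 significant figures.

Per-hop transmission t_tx = L/R = 72000/9800000 = 7.34694 ms.
Per-hop propagation t_prop = 1000/200000000 = 0.005 ms.
Pipeline fill: first packet needs 3·t_tx to clear all hops; remaining 192 packets each add one t_tx.
Total = (3+193-1)·t_tx + 3·t_prop = 195·7.34694 + 3·0.005 = 1430 ms.

1430 ms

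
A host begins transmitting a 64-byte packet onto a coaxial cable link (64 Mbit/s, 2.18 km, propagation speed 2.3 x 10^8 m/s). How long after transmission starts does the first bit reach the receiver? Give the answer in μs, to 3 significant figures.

First bit experiences only propagation delay: d/s = 2180/2.3e+08 = 9.48 μs.

9.48 μs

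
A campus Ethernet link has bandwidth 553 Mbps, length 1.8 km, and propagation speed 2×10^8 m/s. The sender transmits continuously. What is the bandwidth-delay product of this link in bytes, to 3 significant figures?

622 bytes

Propagation delay = 1800 / 200000000 = 9e-06 s.
BDP = R × t_prop = 553000000 × 9e-06 = 4977 bits.
In bytes: 4977/8 = 622 bytes.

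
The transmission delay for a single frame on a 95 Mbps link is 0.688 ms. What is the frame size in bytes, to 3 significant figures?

L = R × t_tx = 95000000 b/s × 0.000688 s = 65360 bits.
In bytes: 65360 / 8 = 8170 bytes.

8170 bytes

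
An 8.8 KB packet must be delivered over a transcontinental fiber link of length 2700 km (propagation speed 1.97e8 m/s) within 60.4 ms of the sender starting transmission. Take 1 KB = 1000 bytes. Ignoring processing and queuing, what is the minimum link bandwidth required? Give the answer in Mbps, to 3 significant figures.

L = 70400 bits.
Propagation delay = 2700000 / 197000000 = 13.7056 ms.
Transmission budget = 60.4 − 13.7056 = 46.6944 ms.
R ≥ L / t_tx = 70400 bits / 0.0466944 s = 1.51 Mbps.

1.51 Mbps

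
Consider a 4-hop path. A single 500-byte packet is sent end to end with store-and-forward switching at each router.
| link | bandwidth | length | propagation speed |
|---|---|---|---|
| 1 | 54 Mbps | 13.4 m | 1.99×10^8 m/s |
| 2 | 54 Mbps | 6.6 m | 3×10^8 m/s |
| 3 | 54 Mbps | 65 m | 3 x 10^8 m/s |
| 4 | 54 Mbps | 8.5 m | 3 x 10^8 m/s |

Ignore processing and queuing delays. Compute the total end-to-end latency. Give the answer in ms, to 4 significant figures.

0.2966 ms

L = 500 × 8 = 4000 bits.
Transmission delay per hop = L/R = 4000/54000000 = 0.0740741 ms; 4 hops → 0.296296 ms.
Propagation delays (d/s per hop): 6.73367e-05, 2.2e-05, 0.000216667, 2.83333e-05 ms; sum = 0.000334337 ms.
End-to-end = 0.2966 ms.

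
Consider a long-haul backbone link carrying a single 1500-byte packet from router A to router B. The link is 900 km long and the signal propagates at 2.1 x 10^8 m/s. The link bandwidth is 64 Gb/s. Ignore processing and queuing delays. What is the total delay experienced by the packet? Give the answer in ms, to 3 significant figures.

L = 1500 × 8 = 12000 bits.
Transmission delay = L/R = 12000 / 64000000000 = 0.0001875 ms.
Propagation delay = d/s = 900000 m / 210000000 m/s = 4.28571 ms.
Total = 4.29 ms.

4.29 ms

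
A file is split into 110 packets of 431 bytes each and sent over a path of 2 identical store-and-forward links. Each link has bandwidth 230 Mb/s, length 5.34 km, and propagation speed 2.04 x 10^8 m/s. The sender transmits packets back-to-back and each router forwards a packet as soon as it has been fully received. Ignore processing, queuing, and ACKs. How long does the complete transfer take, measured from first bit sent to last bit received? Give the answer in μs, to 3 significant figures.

1720 μs

Per-hop transmission t_tx = L/R = 3448/230000000 = 14.9913 μs.
Per-hop propagation t_prop = 5340/204000000 = 26.1765 μs.
Pipeline fill: first packet needs 2·t_tx to clear all hops; remaining 109 packets each add one t_tx.
Total = (2+110-1)·t_tx + 2·t_prop = 111·14.9913 + 2·26.1765 = 1720 μs.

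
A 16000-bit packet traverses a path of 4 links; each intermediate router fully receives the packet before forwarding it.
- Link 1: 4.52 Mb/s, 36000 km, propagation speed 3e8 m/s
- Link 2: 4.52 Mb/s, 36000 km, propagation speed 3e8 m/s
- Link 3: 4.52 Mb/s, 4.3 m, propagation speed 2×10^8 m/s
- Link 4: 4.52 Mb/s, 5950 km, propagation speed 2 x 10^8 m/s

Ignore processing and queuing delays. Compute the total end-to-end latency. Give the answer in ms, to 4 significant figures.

Transmission delay per hop = L/R = 16000/4520000 = 3.53982 ms; 4 hops → 14.1593 ms.
Propagation delays (d/s per hop): 120, 120, 2.15e-05, 29.75 ms; sum = 269.75 ms.
End-to-end = 283.9 ms.

283.9 ms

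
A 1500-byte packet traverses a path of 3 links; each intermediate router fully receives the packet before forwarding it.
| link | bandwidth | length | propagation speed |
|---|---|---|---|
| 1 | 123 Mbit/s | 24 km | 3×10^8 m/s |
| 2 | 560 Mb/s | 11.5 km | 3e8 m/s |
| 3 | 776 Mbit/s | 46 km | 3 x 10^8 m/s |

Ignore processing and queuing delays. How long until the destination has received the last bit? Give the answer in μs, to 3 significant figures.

L = 1500 × 8 = 12000 bits.
Transmission delays (L/R per hop): 97.561, 21.4286, 15.4639 μs; sum = 134.453 μs.
Propagation delays (d/s per hop): 80, 38.3333, 153.333 μs; sum = 271.667 μs.
End-to-end = 406 μs.

406 μs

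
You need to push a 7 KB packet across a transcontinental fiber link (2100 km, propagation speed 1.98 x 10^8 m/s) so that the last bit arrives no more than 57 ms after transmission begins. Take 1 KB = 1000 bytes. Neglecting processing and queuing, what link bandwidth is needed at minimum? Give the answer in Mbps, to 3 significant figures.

1.21 Mbps

L = 56000 bits.
Propagation delay = 2100000 / 198000000 = 10.6061 ms.
Transmission budget = 57 − 10.6061 = 46.3939 ms.
R ≥ L / t_tx = 56000 bits / 0.0463939 s = 1.21 Mbps.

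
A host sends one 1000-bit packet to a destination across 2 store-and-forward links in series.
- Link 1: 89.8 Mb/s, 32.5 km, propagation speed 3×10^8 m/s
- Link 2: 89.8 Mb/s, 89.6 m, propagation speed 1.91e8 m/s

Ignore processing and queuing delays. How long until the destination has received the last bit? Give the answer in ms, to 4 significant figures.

Transmission delay per hop = L/R = 1000/89800000 = 0.0111359 ms; 2 hops → 0.0222717 ms.
Propagation delays (d/s per hop): 0.108333, 0.00046911 ms; sum = 0.108802 ms.
End-to-end = 0.1311 ms.

0.1311 ms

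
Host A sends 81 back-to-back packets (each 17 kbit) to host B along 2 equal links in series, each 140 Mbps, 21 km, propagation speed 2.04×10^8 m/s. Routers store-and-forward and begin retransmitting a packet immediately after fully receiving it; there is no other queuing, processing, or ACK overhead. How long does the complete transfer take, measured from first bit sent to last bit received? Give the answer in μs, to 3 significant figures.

10200 μs

Per-hop transmission t_tx = L/R = 17000/140000000 = 121.429 μs.
Per-hop propagation t_prop = 21000/204000000 = 102.941 μs.
Pipeline fill: first packet needs 2·t_tx to clear all hops; remaining 80 packets each add one t_tx.
Total = (2+81-1)·t_tx + 2·t_prop = 82·121.429 + 2·102.941 = 10200 μs.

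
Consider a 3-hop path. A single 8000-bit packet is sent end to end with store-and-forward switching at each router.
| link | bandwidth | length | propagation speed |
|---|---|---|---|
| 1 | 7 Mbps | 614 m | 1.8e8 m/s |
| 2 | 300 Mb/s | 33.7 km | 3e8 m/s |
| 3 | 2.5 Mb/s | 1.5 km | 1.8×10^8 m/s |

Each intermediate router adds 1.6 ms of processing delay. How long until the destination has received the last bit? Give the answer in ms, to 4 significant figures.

Transmission delays (L/R per hop): 1.14286, 0.0266667, 3.2 ms; sum = 4.36952 ms.
Propagation delays (d/s per hop): 0.00341111, 0.112333, 0.00833333 ms; sum = 0.124078 ms.
Processing at 2 router(s): 2 × 1.6 ms = 3.2 ms.
End-to-end = 7.694 ms.

7.694 ms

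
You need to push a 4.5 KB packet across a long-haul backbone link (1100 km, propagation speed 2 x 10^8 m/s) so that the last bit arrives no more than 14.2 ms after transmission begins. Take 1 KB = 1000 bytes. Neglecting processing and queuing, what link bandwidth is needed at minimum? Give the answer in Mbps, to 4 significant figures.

4.138 Mbps

L = 36000 bits.
Propagation delay = 1100000 / 200000000 = 5.5 ms.
Transmission budget = 14.2 − 5.5 = 8.7 ms.
R ≥ L / t_tx = 36000 bits / 0.0087 s = 4.138 Mbps.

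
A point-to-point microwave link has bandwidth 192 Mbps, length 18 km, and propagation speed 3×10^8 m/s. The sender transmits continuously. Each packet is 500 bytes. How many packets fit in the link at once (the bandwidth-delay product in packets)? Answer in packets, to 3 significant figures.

Propagation delay = 18000 / 300000000 = 6e-05 s.
BDP = R × t_prop = 192000000 × 6e-05 = 11520 bits.
In packets of 4000 bits: 2.88 packets.

2.88 packets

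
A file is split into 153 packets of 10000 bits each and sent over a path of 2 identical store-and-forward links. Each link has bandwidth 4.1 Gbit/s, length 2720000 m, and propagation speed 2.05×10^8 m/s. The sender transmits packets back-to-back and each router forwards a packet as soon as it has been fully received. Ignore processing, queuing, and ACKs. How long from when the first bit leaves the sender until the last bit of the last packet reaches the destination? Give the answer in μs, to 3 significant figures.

26900 μs

Per-hop transmission t_tx = L/R = 10000/4.1e+09 = 2.43902 μs.
Per-hop propagation t_prop = 2720000/2.05e+08 = 13268.3 μs.
Pipeline fill: first packet needs 2·t_tx to clear all hops; remaining 152 packets each add one t_tx.
Total = (2+153-1)·t_tx + 2·t_prop = 154·2.43902 + 2·13268.3 = 26900 μs.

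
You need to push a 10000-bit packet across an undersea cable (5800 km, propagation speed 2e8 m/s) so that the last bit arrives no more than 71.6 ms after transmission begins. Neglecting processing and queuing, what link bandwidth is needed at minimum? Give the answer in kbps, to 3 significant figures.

235 kbps

Propagation delay = 5800000 / 200000000 = 29 ms.
Transmission budget = 71.6 − 29 = 42.6 ms.
R ≥ L / t_tx = 10000 bits / 0.0426 s = 235 kbps.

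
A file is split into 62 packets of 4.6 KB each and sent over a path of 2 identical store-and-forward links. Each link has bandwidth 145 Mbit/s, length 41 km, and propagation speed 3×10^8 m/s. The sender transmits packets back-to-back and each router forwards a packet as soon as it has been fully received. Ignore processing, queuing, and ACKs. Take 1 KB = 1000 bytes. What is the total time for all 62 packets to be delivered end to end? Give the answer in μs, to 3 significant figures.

16300 μs

Per-hop transmission t_tx = L/R = 36800/145000000 = 253.793 μs.
Per-hop propagation t_prop = 41000/300000000 = 136.667 μs.
Pipeline fill: first packet needs 2·t_tx to clear all hops; remaining 61 packets each add one t_tx.
Total = (2+62-1)·t_tx + 2·t_prop = 63·253.793 + 2·136.667 = 16300 μs.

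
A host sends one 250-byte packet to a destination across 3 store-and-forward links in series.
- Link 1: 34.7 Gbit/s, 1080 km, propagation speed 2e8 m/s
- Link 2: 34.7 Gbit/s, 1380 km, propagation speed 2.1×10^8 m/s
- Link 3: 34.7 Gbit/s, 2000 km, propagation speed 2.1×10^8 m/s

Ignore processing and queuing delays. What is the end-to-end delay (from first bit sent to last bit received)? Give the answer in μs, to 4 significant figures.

L = 250 × 8 = 2000 bits.
Transmission delay per hop = L/R = 2000/34700000000 = 0.0576369 μs; 3 hops → 0.172911 μs.
Propagation delays (d/s per hop): 5400, 6571.43, 9523.81 μs; sum = 21495.2 μs.
End-to-end = 21500 μs.

21500 μs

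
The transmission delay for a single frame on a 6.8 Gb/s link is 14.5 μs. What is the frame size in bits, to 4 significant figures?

98600 bits

L = R × t_tx = 6800000000 b/s × 1.45e-05 s = 98600 bits.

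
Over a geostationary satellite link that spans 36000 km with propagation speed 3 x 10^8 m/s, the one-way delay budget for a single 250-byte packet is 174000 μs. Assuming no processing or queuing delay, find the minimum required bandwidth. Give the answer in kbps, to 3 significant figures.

37.0 kbps

L = 2000 bits.
Propagation delay = 36000000 / 300000000 = 120000 μs.
Transmission budget = 174000 − 120000 = 54000 μs.
R ≥ L / t_tx = 2000 bits / 0.054 s = 37.0 kbps.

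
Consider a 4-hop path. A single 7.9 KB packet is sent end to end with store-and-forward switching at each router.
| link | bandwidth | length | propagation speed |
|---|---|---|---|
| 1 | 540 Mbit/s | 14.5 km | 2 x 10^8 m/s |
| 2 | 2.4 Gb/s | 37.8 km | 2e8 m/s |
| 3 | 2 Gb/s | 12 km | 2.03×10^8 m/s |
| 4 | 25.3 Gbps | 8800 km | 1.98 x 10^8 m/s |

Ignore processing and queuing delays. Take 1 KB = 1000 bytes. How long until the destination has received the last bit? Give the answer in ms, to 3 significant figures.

44.9 ms

L = 63200 bits.
Transmission delays (L/R per hop): 0.117037, 0.0263333, 0.0316, 0.00249802 ms; sum = 0.177468 ms.
Propagation delays (d/s per hop): 0.0725, 0.189, 0.0591133, 44.4444 ms; sum = 44.7651 ms.
End-to-end = 44.9 ms.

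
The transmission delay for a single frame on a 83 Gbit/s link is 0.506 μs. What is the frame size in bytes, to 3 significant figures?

5250 bytes

L = R × t_tx = 83000000000 b/s × 5.06e-07 s = 41998 bits.
In bytes: 41998 / 8 = 5250 bytes.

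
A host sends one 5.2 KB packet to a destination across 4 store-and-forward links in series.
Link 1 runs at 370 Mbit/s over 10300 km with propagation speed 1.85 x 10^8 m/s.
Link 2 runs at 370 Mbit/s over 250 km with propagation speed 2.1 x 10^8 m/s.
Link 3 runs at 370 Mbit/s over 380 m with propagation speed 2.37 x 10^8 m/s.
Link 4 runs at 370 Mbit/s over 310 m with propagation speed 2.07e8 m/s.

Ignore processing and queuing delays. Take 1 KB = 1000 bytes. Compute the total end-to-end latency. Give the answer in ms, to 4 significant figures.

L = 41600 bits.
Transmission delay per hop = L/R = 41600/370000000 = 0.112432 ms; 4 hops → 0.44973 ms.
Propagation delays (d/s per hop): 55.6757, 1.19048, 0.00160338, 0.00149758 ms; sum = 56.8693 ms.
End-to-end = 57.32 ms.

57.32 ms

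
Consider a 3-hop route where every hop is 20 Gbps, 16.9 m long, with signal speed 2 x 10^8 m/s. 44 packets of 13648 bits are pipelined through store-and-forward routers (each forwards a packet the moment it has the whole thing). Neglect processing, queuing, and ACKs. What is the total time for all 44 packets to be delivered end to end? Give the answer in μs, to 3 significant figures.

Per-hop transmission t_tx = L/R = 13648/20000000000 = 0.6824 μs.
Per-hop propagation t_prop = 16.9/200000000 = 0.0845 μs.
Pipeline fill: first packet needs 3·t_tx to clear all hops; remaining 43 packets each add one t_tx.
Total = (3+44-1)·t_tx + 3·t_prop = 46·0.6824 + 3·0.0845 = 31.6 μs.

31.6 μs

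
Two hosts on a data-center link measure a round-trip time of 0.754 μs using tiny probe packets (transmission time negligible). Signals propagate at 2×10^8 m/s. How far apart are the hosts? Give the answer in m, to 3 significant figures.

One-way propagation = RTT/2 = 0.377 μs.
d = s × t = 200000000 × 3.77e-07 = 75.4 m.

75.4 m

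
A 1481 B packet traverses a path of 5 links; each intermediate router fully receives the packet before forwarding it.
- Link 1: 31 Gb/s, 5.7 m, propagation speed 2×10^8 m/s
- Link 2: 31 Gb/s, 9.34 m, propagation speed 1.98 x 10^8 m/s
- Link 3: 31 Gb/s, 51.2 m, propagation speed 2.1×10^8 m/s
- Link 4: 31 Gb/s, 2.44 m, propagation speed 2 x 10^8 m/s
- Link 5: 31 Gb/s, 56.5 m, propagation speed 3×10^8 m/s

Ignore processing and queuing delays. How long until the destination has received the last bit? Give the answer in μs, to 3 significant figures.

2.43 μs

L = 1481 × 8 = 11848 bits.
Transmission delay per hop = L/R = 11848/31000000000 = 0.382194 μs; 5 hops → 1.91097 μs.
Propagation delays (d/s per hop): 0.0285, 0.0471717, 0.24381, 0.0122, 0.188333 μs; sum = 0.520015 μs.
End-to-end = 2.43 μs.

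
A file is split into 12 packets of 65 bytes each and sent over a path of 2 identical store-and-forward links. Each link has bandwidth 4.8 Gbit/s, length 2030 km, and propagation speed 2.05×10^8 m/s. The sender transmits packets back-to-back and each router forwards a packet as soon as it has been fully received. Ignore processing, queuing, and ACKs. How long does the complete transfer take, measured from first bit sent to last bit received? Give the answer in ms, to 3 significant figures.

Per-hop transmission t_tx = L/R = 520/4800000000 = 0.000108333 ms.
Per-hop propagation t_prop = 2030000/2.05e+08 = 9.90244 ms.
Pipeline fill: first packet needs 2·t_tx to clear all hops; remaining 11 packets each add one t_tx.
Total = (2+12-1)·t_tx + 2·t_prop = 13·0.000108333 + 2·9.90244 = 19.8 ms.

19.8 ms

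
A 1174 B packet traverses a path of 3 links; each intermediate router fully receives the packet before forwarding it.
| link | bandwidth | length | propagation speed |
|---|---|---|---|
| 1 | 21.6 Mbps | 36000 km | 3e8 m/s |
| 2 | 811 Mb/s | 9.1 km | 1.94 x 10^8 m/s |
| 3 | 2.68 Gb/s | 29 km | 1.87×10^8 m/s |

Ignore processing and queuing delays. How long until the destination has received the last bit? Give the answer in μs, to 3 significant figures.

121000 μs

L = 1174 × 8 = 9392 bits.
Transmission delays (L/R per hop): 434.815, 11.5808, 3.50448 μs; sum = 449.9 μs.
Propagation delays (d/s per hop): 120000, 46.9072, 155.08 μs; sum = 120202 μs.
End-to-end = 121000 μs.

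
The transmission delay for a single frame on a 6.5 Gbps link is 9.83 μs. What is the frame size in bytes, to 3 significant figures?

L = R × t_tx = 6500000000 b/s × 9.83e-06 s = 63895 bits.
In bytes: 63895 / 8 = 7990 bytes.

7990 bytes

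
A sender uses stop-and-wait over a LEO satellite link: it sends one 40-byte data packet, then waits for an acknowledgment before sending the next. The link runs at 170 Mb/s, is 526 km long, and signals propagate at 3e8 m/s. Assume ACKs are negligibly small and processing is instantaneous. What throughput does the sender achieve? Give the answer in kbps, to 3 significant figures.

t_tx = L/R = 320/170000000 = 1.88235e-06 s.
t_prop = 526000/300000000 = 0.00175333 s; RTT = 0.00350667 s.
Cycle = t_tx + RTT = 0.00350855 s.
Throughput = L / cycle = 320 / 0.00350855 = 91.2 kbps.

91.2 kbps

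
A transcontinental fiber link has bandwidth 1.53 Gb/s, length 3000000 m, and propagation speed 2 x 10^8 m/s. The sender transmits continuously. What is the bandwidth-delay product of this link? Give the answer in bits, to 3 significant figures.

Propagation delay = 3000000 / 200000000 = 0.015 s.
BDP = R × t_prop = 1530000000 × 0.015 = 22950000 bits.

23000000 bits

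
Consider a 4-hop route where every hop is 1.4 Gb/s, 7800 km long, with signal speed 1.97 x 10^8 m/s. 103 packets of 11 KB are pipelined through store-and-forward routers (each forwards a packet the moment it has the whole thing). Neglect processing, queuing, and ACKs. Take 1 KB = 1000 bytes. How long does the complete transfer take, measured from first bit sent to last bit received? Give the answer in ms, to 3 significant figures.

Per-hop transmission t_tx = L/R = 88000/1400000000 = 0.0628571 ms.
Per-hop propagation t_prop = 7800000/197000000 = 39.5939 ms.
Pipeline fill: first packet needs 4·t_tx to clear all hops; remaining 102 packets each add one t_tx.
Total = (4+103-1)·t_tx + 4·t_prop = 106·0.0628571 + 4·39.5939 = 165 ms.

165 ms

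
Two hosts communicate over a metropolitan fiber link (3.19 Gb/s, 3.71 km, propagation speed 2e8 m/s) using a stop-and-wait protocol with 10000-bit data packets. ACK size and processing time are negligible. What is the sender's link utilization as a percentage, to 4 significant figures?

7.791 %

t_tx = L/R = 10000/3190000000 = 3.1348e-06 s.
t_prop = 3710/200000000 = 1.855e-05 s; RTT = 3.71e-05 s.
Cycle = t_tx + RTT = 4.02348e-05 s.
Utilization = t_tx / cycle = 3.1348e-06/4.02348e-05 = 7.791 %.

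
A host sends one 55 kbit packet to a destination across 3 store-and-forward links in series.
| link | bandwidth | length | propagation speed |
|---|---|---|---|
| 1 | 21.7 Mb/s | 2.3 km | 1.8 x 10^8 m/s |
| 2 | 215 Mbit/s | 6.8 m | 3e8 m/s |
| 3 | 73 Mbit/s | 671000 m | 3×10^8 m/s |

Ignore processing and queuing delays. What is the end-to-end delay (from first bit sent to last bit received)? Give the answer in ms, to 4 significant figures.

L = 55000 bits.
Transmission delays (L/R per hop): 2.53456, 0.255814, 0.753425 ms; sum = 3.5438 ms.
Propagation delays (d/s per hop): 0.0127778, 2.26667e-05, 2.23667 ms; sum = 2.24947 ms.
End-to-end = 5.793 ms.

5.793 ms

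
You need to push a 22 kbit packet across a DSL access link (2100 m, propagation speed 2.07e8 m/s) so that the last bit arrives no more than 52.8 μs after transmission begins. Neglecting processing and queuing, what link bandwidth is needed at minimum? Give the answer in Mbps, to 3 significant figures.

Propagation delay = 2100 / 2.07e+08 = 10.1449 μs.
Transmission budget = 52.8 − 10.1449 = 42.6551 μs.
R ≥ L / t_tx = 22000 bits / 4.26551e-05 s = 516 Mbps.

516 Mbps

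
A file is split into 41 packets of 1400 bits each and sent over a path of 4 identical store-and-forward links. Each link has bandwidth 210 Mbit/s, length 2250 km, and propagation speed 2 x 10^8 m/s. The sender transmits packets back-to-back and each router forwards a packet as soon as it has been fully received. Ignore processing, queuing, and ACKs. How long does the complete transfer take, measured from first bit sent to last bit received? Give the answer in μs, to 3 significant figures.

45300 μs

Per-hop transmission t_tx = L/R = 1400/210000000 = 6.66667 μs.
Per-hop propagation t_prop = 2250000/200000000 = 11250 μs.
Pipeline fill: first packet needs 4·t_tx to clear all hops; remaining 40 packets each add one t_tx.
Total = (4+41-1)·t_tx + 4·t_prop = 44·6.66667 + 4·11250 = 45300 μs.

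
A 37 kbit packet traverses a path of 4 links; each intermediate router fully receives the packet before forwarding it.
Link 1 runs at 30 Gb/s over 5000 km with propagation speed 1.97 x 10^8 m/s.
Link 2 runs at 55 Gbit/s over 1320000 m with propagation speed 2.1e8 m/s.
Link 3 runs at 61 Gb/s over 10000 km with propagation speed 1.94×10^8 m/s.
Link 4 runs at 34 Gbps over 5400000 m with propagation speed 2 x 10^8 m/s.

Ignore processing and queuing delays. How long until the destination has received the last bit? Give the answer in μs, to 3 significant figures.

L = 37000 bits.
Transmission delays (L/R per hop): 1.23333, 0.672727, 0.606557, 1.08824 μs; sum = 3.60085 μs.
Propagation delays (d/s per hop): 25380.7, 6285.71, 51546.4, 27000 μs; sum = 110213 μs.
End-to-end = 110000 μs.

110000 μs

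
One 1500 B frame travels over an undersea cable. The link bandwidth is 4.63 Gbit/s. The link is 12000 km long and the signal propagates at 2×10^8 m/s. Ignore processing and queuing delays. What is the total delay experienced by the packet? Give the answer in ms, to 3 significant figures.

60.0 ms

L = 1500 × 8 = 12000 bits.
Transmission delay = L/R = 12000 / 4630000000 = 0.00259179 ms.
Propagation delay = d/s = 12000000 m / 200000000 m/s = 60 ms.
Total = 60.0 ms.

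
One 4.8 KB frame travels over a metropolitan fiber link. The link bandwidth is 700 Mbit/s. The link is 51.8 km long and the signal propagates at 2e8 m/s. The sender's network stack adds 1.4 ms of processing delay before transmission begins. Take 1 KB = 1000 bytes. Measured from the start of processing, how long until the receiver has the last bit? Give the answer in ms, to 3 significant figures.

L = 38400 bits.
Transmission delay = L/R = 38400 / 700000000 = 0.0548571 ms.
Propagation delay = d/s = 51800 m / 200000000 m/s = 0.259 ms.
Plus processing delay 1.4 ms = 1.4 ms.
Total = 1.71 ms.

1.71 ms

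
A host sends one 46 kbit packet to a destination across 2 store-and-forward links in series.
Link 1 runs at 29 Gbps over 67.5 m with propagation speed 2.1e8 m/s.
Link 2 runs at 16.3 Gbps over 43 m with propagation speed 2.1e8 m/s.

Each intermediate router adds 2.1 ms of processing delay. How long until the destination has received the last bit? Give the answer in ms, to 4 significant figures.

2.105 ms

L = 46000 bits.
Transmission delays (L/R per hop): 0.00158621, 0.00282209 ms; sum = 0.00440829 ms.
Propagation delays (d/s per hop): 0.000321429, 0.000204762 ms; sum = 0.00052619 ms.
Processing at 1 router(s): 1 × 2.1 ms = 2.1 ms.
End-to-end = 2.105 ms.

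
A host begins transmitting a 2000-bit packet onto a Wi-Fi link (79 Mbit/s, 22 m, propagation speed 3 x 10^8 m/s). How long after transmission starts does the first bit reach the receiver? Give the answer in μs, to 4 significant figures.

First bit experiences only propagation delay: d/s = 22/300000000 = 0.07333 μs.

0.07333 μs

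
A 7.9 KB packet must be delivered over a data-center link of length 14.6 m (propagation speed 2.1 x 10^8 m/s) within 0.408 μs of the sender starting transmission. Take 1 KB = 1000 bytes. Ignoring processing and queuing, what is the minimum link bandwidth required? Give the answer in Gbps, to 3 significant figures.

L = 63200 bits.
Propagation delay = 14.6 / 210000000 = 0.0695238 μs.
Transmission budget = 0.408 − 0.0695238 = 0.338476 μs.
R ≥ L / t_tx = 63200 bits / 3.38476e-07 s = 187 Gbps.

187 Gbps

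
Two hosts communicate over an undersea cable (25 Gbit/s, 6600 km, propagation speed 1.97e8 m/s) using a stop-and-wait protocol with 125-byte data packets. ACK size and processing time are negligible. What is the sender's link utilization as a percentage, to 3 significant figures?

t_tx = L/R = 1000/25000000000 = 4e-08 s.
t_prop = 6600000/197000000 = 0.0335025 s; RTT = 0.0670051 s.
Cycle = t_tx + RTT = 0.0670051 s.
Utilization = t_tx / cycle = 4e-08/0.0670051 = 0.0000597 %.

0.0000597 %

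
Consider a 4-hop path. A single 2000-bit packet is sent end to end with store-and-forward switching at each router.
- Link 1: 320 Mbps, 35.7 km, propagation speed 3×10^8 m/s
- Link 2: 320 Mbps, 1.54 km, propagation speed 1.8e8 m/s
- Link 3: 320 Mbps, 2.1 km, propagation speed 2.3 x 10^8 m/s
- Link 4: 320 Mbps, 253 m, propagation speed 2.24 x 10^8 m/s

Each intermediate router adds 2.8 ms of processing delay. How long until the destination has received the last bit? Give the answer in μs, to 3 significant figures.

Transmission delay per hop = L/R = 2000/320000000 = 6.25 μs; 4 hops → 25 μs.
Propagation delays (d/s per hop): 119, 8.55556, 9.13043, 1.12946 μs; sum = 137.815 μs.
Processing at 3 router(s): 3 × 2.8 ms = 8400 μs.
End-to-end = 8560 μs.

8560 μs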